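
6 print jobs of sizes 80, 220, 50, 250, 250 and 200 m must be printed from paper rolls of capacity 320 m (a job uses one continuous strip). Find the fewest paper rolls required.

Total = 250 + 250 + 220 + 200 + 80 + 50 = 1050 m.
Lower bound: ⌈1050/320⌉ = 4 paper rolls.
A packing using 4 paper rolls:
  roll 1: 250 + 50 = 300
  roll 2: 250 = 250
  roll 3: 220 + 80 = 300
  roll 4: 200 = 200
This matches the lower bound, so 4 is optimal.

4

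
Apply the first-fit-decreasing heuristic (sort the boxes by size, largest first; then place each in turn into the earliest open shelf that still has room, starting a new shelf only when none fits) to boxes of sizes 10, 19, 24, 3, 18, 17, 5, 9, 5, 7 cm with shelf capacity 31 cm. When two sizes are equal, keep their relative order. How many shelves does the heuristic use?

Sorted descending: 24, 19, 18, 17, 10, 9, 7, 5, 5, 3.
  24 → shelf 1 (new)  [load 24/31]
  19 → shelf 2 (new)  [load 19/31]
  18 → shelf 3 (new)  [load 18/31]
  17 → shelf 4 (new)  [load 17/31]
  10 → shelf 2  [load 29/31]
  9 → shelf 3  [load 27/31]
  7 → shelf 1  [load 31/31]
  5 → shelf 4  [load 22/31]
  5 → shelf 4  [load 27/31]
  3 → shelf 3  [load 30/31]
4 shelves opened.

4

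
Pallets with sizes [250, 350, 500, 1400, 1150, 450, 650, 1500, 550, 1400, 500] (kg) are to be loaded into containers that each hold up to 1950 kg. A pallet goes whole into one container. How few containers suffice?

Total = 1500 + 1400 + 1400 + 1150 + 650 + 550 + 500 + 500 + 450 + 350 + 250 = 8700 kg.
Lower bound: ⌈8700/1950⌉ = 5 containers.
A packing using 5 containers:
  container 1: 1500 + 450 = 1950
  container 2: 1400 + 550 = 1950
  container 3: 1400 + 500 = 1900
  container 4: 1150 + 650 = 1800
  container 5: 500 + 350 + 250 = 1100
This matches the lower bound, so 5 is optimal.

5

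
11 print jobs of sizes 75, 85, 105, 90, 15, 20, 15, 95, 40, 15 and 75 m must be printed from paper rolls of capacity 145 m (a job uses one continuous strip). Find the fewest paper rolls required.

6

Total = 105 + 95 + 90 + 85 + 75 + 75 + 40 + 20 + 15 + 15 + 15 = 630 m.
Lower bound: ⌈630/145⌉ = 5 paper rolls.
Also, 6 print jobs each exceed 145/2 m, and no two of those can share a roll, so at least 6 paper rolls are needed.
A packing using 6 paper rolls:
  roll 1: 105 + 40 = 145
  roll 2: 95 + 20 + 15 + 15 = 145
  roll 3: 90 + 15 = 105
  roll 4: 85 = 85
  roll 5: 75 = 75
  roll 6: 75 = 75
This matches the lower bound, so 6 is optimal.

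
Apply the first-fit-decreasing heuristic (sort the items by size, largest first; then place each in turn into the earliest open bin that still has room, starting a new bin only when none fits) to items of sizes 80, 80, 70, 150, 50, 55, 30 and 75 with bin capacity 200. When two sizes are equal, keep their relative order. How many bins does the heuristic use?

Sorted descending: 150, 80, 80, 75, 70, 55, 50, 30.
  150 → bin 1 (new)  [load 150/200]
  80 → bin 2 (new)  [load 80/200]
  80 → bin 2  [load 160/200]
  75 → bin 3 (new)  [load 75/200]
  70 → bin 3  [load 145/200]
  55 → bin 3  [load 200/200]
  50 → bin 1  [load 200/200]
  30 → bin 2  [load 190/200]
3 bins opened.

3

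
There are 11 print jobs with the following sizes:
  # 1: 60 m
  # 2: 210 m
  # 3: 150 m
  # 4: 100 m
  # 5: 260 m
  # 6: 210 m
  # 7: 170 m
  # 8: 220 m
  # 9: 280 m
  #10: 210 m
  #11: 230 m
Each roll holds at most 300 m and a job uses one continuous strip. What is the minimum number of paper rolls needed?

Total = 280 + 260 + 230 + 220 + 210 + 210 + 210 + 170 + 150 + 100 + 60 = 2100 m.
Lower bound: ⌈2100/300⌉ = 7 paper rolls.
Also, 8 print jobs each exceed 150 m, and no two of those can share a roll, so at least 8 paper rolls are needed.
A packing using 9 paper rolls:
  roll 1: 280 = 280
  roll 2: 260 = 260
  roll 3: 230 + 60 = 290
  roll 4: 220 = 220
  roll 5: 210 = 210
  roll 6: 210 = 210
  roll 7: 210 = 210
  roll 8: 170 + 100 = 270
  roll 9: 150 = 150
No arrangement into 8 paper rolls stays within capacity, so 9 is optimal.

9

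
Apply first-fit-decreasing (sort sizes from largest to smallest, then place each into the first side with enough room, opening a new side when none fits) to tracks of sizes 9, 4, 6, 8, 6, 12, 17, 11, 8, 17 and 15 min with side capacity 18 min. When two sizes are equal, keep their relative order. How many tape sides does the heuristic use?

7

Sorted descending: 17, 17, 15, 12, 11, 9, 8, 8, 6, 6, 4.
  17 → side 1 (new)  [load 17/18]
  17 → side 2 (new)  [load 17/18]
  15 → side 3 (new)  [load 15/18]
  12 → side 4 (new)  [load 12/18]
  11 → side 5 (new)  [load 11/18]
  9 → side 6 (new)  [load 9/18]
  8 → side 6  [load 17/18]
  8 → side 7 (new)  [load 8/18]
  6 → side 4  [load 18/18]
  6 → side 5  [load 17/18]
  4 → side 7  [load 12/18]
7 tape sides opened.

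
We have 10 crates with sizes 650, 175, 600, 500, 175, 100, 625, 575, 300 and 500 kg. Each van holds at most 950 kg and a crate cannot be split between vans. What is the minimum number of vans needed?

Total = 650 + 625 + 600 + 575 + 500 + 500 + 300 + 175 + 175 + 100 = 4200 kg.
Lower bound: ⌈4200/950⌉ = 5 vans.
Also, 6 crates each exceed 475 kg, and no two of those can share a van, so at least 6 vans are needed.
A packing using 6 vans:
  van 1: 650 + 300 = 950
  van 2: 625 + 175 + 100 = 900
  van 3: 600 + 175 = 775
  van 4: 575 = 575
  van 5: 500 = 500
  van 6: 500 = 500
This matches the lower bound, so 6 is optimal.

6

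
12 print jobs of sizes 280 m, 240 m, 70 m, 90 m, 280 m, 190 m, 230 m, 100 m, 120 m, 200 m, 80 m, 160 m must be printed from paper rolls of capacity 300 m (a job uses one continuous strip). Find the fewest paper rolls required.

8

Total = 280 + 280 + 240 + 230 + 200 + 190 + 160 + 120 + 100 + 90 + 80 + 70 = 2040 m.
Lower bound: ⌈2040/300⌉ = 7 paper rolls.
A packing using 8 paper rolls:
  roll 1: 280 = 280
  roll 2: 280 = 280
  roll 3: 240 = 240
  roll 4: 230 + 70 = 300
  roll 5: 200 + 100 = 300
  roll 6: 190 + 90 = 280
  roll 7: 160 + 120 = 280
  roll 8: 80 = 80
No arrangement into 7 paper rolls stays within capacity, so 8 is optimal.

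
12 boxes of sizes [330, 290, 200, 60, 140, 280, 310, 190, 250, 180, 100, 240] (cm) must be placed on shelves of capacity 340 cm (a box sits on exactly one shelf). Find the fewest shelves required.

9

Total = 330 + 310 + 290 + 280 + 250 + 240 + 200 + 190 + 180 + 140 + 100 + 60 = 2570 cm.
Lower bound: ⌈2570/340⌉ = 8 shelves.
Also, 9 boxes each exceed 170 cm, and no two of those can share a shelf, so at least 9 shelves are needed.
A packing using 9 shelves:
  shelf 1: 330 = 330
  shelf 2: 310 = 310
  shelf 3: 290 = 290
  shelf 4: 280 + 60 = 340
  shelf 5: 250 = 250
  shelf 6: 240 + 100 = 340
  shelf 7: 200 + 140 = 340
  shelf 8: 190 = 190
  shelf 9: 180 = 180
This matches the lower bound, so 9 is optimal.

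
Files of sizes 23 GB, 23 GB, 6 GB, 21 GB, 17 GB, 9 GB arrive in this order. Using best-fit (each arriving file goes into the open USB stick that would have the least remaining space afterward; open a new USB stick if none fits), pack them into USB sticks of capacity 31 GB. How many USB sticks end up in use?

  23 → USB stick 1 (new)  [load 23/31]
  23 → USB stick 2 (new)  [load 23/31]
  6 → USB stick 1  [load 29/31]
  21 → USB stick 3 (new)  [load 21/31]
  17 → USB stick 4 (new)  [load 17/31]
  9 → USB stick 3  [load 30/31]
4 USB sticks opened.

4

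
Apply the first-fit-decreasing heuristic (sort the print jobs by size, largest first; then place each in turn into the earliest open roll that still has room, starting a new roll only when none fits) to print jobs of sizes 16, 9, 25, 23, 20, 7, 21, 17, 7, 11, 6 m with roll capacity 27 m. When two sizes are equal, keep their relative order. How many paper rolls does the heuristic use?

Sorted descending: 25, 23, 21, 20, 17, 16, 11, 9, 7, 7, 6.
  25 → roll 1 (new)  [load 25/27]
  23 → roll 2 (new)  [load 23/27]
  21 → roll 3 (new)  [load 21/27]
  20 → roll 4 (new)  [load 20/27]
  17 → roll 5 (new)  [load 17/27]
  16 → roll 6 (new)  [load 16/27]
  11 → roll 6  [load 27/27]
  9 → roll 5  [load 26/27]
  7 → roll 4  [load 27/27]
  7 → roll 7 (new)  [load 7/27]
  6 → roll 3  [load 27/27]
7 paper rolls opened.

7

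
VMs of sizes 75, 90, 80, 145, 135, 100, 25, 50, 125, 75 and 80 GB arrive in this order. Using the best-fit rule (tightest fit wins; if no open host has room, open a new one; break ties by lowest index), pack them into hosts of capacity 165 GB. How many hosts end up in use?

7

  75 → host 1 (new)  [load 75/165]
  90 → host 1  [load 165/165]
  80 → host 2 (new)  [load 80/165]
  145 → host 3 (new)  [load 145/165]
  135 → host 4 (new)  [load 135/165]
  100 → host 5 (new)  [load 100/165]
  25 → host 4  [load 160/165]
  50 → host 5  [load 150/165]
  125 → host 6 (new)  [load 125/165]
  75 → host 2  [load 155/165]
  80 → host 7 (new)  [load 80/165]
7 hosts opened.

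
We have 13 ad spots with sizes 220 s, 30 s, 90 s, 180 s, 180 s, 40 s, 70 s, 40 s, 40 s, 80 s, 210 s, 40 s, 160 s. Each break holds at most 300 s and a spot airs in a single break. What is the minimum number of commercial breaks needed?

5

Total = 220 + 210 + 180 + 180 + 160 + 90 + 80 + 70 + 40 + 40 + 40 + 40 + 30 = 1380 s.
Lower bound: ⌈1380/300⌉ = 5 commercial breaks.
A packing using 5 commercial breaks:
  break 1: 220 + 80 = 300
  break 2: 210 + 90 = 300
  break 3: 180 + 70 + 40 = 290
  break 4: 180 + 40 + 40 + 40 = 300
  break 5: 160 + 30 = 190
This matches the lower bound, so 5 is optimal.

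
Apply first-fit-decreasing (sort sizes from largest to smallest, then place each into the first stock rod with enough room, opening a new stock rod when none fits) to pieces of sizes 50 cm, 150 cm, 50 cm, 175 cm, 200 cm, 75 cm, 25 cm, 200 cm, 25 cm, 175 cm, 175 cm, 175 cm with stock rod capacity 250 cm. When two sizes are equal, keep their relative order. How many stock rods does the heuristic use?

7

Sorted descending: 200, 200, 175, 175, 175, 175, 150, 75, 50, 50, 25, 25.
  200 → stock rod 1 (new)  [load 200/250]
  200 → stock rod 2 (new)  [load 200/250]
  175 → stock rod 3 (new)  [load 175/250]
  175 → stock rod 4 (new)  [load 175/250]
  175 → stock rod 5 (new)  [load 175/250]
  175 → stock rod 6 (new)  [load 175/250]
  150 → stock rod 7 (new)  [load 150/250]
  75 → stock rod 3  [load 250/250]
  50 → stock rod 1  [load 250/250]
  50 → stock rod 2  [load 250/250]
  25 → stock rod 4  [load 200/250]
  25 → stock rod 4  [load 225/250]
7 stock rods opened.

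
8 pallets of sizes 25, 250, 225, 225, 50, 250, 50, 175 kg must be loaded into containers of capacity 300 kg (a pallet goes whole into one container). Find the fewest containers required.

5

Total = 250 + 250 + 225 + 225 + 175 + 50 + 50 + 25 = 1250 kg.
Lower bound: ⌈1250/300⌉ = 5 containers.
A packing using 5 containers:
  container 1: 250 + 50 = 300
  container 2: 250 + 50 = 300
  container 3: 225 + 25 = 250
  container 4: 225 = 225
  container 5: 175 = 175
This matches the lower bound, so 5 is optimal.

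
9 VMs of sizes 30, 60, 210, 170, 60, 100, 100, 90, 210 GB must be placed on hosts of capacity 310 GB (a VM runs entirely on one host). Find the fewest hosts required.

4

Total = 210 + 210 + 170 + 100 + 100 + 90 + 60 + 60 + 30 = 1030 GB.
Lower bound: ⌈1030/310⌉ = 4 hosts.
A packing using 4 hosts:
  host 1: 210 + 100 = 310
  host 2: 210 + 100 = 310
  host 3: 170 + 90 + 30 = 290
  host 4: 60 + 60 = 120
This matches the lower bound, so 4 is optimal.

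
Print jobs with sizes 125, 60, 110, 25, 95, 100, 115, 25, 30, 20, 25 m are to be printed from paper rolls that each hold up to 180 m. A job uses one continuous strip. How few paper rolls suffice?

5

Total = 125 + 115 + 110 + 100 + 95 + 60 + 30 + 25 + 25 + 25 + 20 = 730 m.
Lower bound: ⌈730/180⌉ = 5 paper rolls.
A packing using 5 paper rolls:
  roll 1: 125 + 30 + 25 = 180
  roll 2: 115 + 60 = 175
  roll 3: 110 + 25 + 25 + 20 = 180
  roll 4: 100 = 100
  roll 5: 95 = 95
This matches the lower bound, so 5 is optimal.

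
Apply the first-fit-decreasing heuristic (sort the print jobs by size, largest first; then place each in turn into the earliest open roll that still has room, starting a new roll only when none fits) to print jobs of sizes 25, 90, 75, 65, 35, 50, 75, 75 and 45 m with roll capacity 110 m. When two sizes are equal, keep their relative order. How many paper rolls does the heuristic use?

6

Sorted descending: 90, 75, 75, 75, 65, 50, 45, 35, 25.
  90 → roll 1 (new)  [load 90/110]
  75 → roll 2 (new)  [load 75/110]
  75 → roll 3 (new)  [load 75/110]
  75 → roll 4 (new)  [load 75/110]
  65 → roll 5 (new)  [load 65/110]
  50 → roll 6 (new)  [load 50/110]
  45 → roll 5  [load 110/110]
  35 → roll 2  [load 110/110]
  25 → roll 3  [load 100/110]
6 paper rolls opened.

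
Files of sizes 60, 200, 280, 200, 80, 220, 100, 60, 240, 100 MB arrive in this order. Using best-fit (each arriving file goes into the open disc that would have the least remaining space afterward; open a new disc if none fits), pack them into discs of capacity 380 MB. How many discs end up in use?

5

  60 → disc 1 (new)  [load 60/380]
  200 → disc 1  [load 260/380]
  280 → disc 2 (new)  [load 280/380]
  200 → disc 3 (new)  [load 200/380]
  80 → disc 2  [load 360/380]
  220 → disc 4 (new)  [load 220/380]
  100 → disc 1  [load 360/380]
  60 → disc 4  [load 280/380]
  240 → disc 5 (new)  [load 240/380]
  100 → disc 4  [load 380/380]
5 discs opened.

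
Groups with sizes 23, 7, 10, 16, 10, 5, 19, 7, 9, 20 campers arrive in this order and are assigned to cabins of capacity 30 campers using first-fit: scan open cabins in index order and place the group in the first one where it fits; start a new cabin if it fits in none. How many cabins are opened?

5

  23 → cabin 1 (new)  [load 23/30]
  7 → cabin 1  [load 30/30]
  10 → cabin 2 (new)  [load 10/30]
  16 → cabin 2  [load 26/30]
  10 → cabin 3 (new)  [load 10/30]
  5 → cabin 3  [load 15/30]
  19 → cabin 4 (new)  [load 19/30]
  7 → cabin 3  [load 22/30]
  9 → cabin 4  [load 28/30]
  20 → cabin 5 (new)  [load 20/30]
5 cabins opened.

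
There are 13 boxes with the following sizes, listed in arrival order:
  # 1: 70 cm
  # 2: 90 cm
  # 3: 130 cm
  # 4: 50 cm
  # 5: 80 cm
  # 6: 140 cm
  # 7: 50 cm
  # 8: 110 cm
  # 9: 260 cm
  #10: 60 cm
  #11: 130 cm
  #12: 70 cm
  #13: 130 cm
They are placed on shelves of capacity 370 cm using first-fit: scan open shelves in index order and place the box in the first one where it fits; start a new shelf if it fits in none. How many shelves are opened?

4

  70 → shelf 1 (new)  [load 70/370]
  90 → shelf 1  [load 160/370]
  130 → shelf 1  [load 290/370]
  50 → shelf 1  [load 340/370]
  80 → shelf 2 (new)  [load 80/370]
  140 → shelf 2  [load 220/370]
  50 → shelf 2  [load 270/370]
  110 → shelf 3 (new)  [load 110/370]
  260 → shelf 3  [load 370/370]
  60 → shelf 2  [load 330/370]
  130 → shelf 4 (new)  [load 130/370]
  70 → shelf 4  [load 200/370]
  130 → shelf 4  [load 330/370]
4 shelves opened.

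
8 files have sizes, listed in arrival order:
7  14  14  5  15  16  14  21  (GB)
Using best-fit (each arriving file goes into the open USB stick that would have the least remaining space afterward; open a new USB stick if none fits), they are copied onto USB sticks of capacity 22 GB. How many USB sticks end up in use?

6

  7 → USB stick 1 (new)  [load 7/22]
  14 → USB stick 1  [load 21/22]
  14 → USB stick 2 (new)  [load 14/22]
  5 → USB stick 2  [load 19/22]
  15 → USB stick 3 (new)  [load 15/22]
  16 → USB stick 4 (new)  [load 16/22]
  14 → USB stick 5 (new)  [load 14/22]
  21 → USB stick 6 (new)  [load 21/22]
6 USB sticks opened.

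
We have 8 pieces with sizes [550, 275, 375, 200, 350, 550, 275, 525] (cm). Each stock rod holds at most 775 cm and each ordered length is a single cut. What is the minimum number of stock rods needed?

5

Total = 550 + 550 + 525 + 375 + 350 + 275 + 275 + 200 = 3100 cm.
Lower bound: ⌈3100/775⌉ = 4 stock rods.
A packing using 5 stock rods:
  stock rod 1: 550 + 200 = 750
  stock rod 2: 550 = 550
  stock rod 3: 525 = 525
  stock rod 4: 375 + 350 = 725
  stock rod 5: 275 + 275 = 550
No arrangement into 4 stock rods stays within capacity, so 5 is optimal.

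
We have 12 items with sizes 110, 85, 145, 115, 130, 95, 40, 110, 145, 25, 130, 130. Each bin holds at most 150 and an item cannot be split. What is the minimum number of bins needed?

10

Total = 145 + 145 + 130 + 130 + 130 + 115 + 110 + 110 + 95 + 85 + 40 + 25 = 1260.
Lower bound: ⌈1260/150⌉ = 9 bins.
Also, 10 items each exceed 75, and no two of those can share a bin, so at least 10 bins are needed.
A packing using 10 bins:
  bin 1: 145 = 145
  bin 2: 145 = 145
  bin 3: 130 = 130
  bin 4: 130 = 130
  bin 5: 130 = 130
  bin 6: 115 + 25 = 140
  bin 7: 110 + 40 = 150
  bin 8: 110 = 110
  bin 9: 95 = 95
  bin 10: 85 = 85
This matches the lower bound, so 10 is optimal.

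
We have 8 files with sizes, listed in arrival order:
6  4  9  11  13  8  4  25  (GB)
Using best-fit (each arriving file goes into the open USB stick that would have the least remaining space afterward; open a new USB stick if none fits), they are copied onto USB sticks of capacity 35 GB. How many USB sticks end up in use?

3

  6 → USB stick 1 (new)  [load 6/35]
  4 → USB stick 1  [load 10/35]
  9 → USB stick 1  [load 19/35]
  11 → USB stick 1  [load 30/35]
  13 → USB stick 2 (new)  [load 13/35]
  8 → USB stick 2  [load 21/35]
  4 → USB stick 1  [load 34/35]
  25 → USB stick 3 (new)  [load 25/35]
3 USB sticks opened.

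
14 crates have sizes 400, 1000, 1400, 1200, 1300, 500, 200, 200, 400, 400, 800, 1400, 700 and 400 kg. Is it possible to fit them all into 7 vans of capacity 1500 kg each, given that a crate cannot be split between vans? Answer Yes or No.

Total = 10300 kg; ⌈10300/1500⌉ = 7.
The bound of 7 does not rule out 7, but exhaustive search shows no assignment into 7 vans of capacity 1500 kg exists — the minimum is 8.

No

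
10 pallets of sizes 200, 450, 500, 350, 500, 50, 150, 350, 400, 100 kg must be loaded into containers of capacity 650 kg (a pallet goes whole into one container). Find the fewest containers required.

Total = 500 + 500 + 450 + 400 + 350 + 350 + 200 + 150 + 100 + 50 = 3050 kg.
Lower bound: ⌈3050/650⌉ = 5 containers.
Also, 6 pallets each exceed 325 kg, and no two of those can share a container, so at least 6 containers are needed.
A packing using 6 containers:
  container 1: 500 + 150 = 650
  container 2: 500 + 100 + 50 = 650
  container 3: 450 + 200 = 650
  container 4: 400 = 400
  container 5: 350 = 350
  container 6: 350 = 350
This matches the lower bound, so 6 is optimal.

6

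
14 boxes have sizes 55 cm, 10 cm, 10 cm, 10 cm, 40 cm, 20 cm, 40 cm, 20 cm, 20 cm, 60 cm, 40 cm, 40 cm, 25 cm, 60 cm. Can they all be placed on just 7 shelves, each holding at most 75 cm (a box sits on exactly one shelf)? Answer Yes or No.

A valid assignment using 7 shelves:
  shelf 1: 60 + 10 = 70
  shelf 2: 60 + 10 = 70
  shelf 3: 55 + 20 = 75
  shelf 4: 40 + 25 + 10 = 75
  shelf 5: 40 + 20 = 60
  shelf 6: 40 + 20 = 60
  shelf 7: 40 = 40
Every load is within 75 cm, so 7 shelves suffice.

Yes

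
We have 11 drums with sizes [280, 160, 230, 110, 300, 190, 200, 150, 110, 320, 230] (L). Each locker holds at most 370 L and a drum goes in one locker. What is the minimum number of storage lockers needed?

7

Total = 320 + 300 + 280 + 230 + 230 + 200 + 190 + 160 + 150 + 110 + 110 = 2280 L.
Lower bound: ⌈2280/370⌉ = 7 storage lockers.
A packing using 7 storage lockers:
  locker 1: 320 = 320
  locker 2: 300 = 300
  locker 3: 280 = 280
  locker 4: 230 + 110 = 340
  locker 5: 230 + 110 = 340
  locker 6: 200 + 160 = 360
  locker 7: 190 + 150 = 340
This matches the lower bound, so 7 is optimal.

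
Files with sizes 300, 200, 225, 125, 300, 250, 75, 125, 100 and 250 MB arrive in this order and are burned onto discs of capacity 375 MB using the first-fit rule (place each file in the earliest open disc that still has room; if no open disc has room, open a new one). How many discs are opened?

6

  300 → disc 1 (new)  [load 300/375]
  200 → disc 2 (new)  [load 200/375]
  225 → disc 3 (new)  [load 225/375]
  125 → disc 2  [load 325/375]
  300 → disc 4 (new)  [load 300/375]
  250 → disc 5 (new)  [load 250/375]
  75 → disc 1  [load 375/375]
  125 → disc 3  [load 350/375]
  100 → disc 5  [load 350/375]
  250 → disc 6 (new)  [load 250/375]
6 discs opened.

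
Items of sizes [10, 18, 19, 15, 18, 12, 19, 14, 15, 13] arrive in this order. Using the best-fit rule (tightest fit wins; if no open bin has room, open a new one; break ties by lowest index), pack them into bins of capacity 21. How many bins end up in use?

10

  10 → bin 1 (new)  [load 10/21]
  18 → bin 2 (new)  [load 18/21]
  19 → bin 3 (new)  [load 19/21]
  15 → bin 4 (new)  [load 15/21]
  18 → bin 5 (new)  [load 18/21]
  12 → bin 6 (new)  [load 12/21]
  19 → bin 7 (new)  [load 19/21]
  14 → bin 8 (new)  [load 14/21]
  15 → bin 9 (new)  [load 15/21]
  13 → bin 10 (new)  [load 13/21]
10 bins opened.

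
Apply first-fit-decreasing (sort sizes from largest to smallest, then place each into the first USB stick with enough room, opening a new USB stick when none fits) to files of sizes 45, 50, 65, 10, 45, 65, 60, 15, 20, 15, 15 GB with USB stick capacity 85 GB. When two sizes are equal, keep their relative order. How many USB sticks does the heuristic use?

6

Sorted descending: 65, 65, 60, 50, 45, 45, 20, 15, 15, 15, 10.
  65 → USB stick 1 (new)  [load 65/85]
  65 → USB stick 2 (new)  [load 65/85]
  60 → USB stick 3 (new)  [load 60/85]
  50 → USB stick 4 (new)  [load 50/85]
  45 → USB stick 5 (new)  [load 45/85]
  45 → USB stick 6 (new)  [load 45/85]
  20 → USB stick 1  [load 85/85]
  15 → USB stick 2  [load 80/85]
  15 → USB stick 3  [load 75/85]
  15 → USB stick 4  [load 65/85]
  10 → USB stick 3  [load 85/85]
6 USB sticks opened.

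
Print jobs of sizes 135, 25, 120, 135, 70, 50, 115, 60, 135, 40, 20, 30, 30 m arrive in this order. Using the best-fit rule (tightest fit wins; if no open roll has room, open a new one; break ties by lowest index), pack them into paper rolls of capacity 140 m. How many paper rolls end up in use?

  135 → roll 1 (new)  [load 135/140]
  25 → roll 2 (new)  [load 25/140]
  120 → roll 3 (new)  [load 120/140]
  135 → roll 4 (new)  [load 135/140]
  70 → roll 2  [load 95/140]
  50 → roll 5 (new)  [load 50/140]
  115 → roll 6 (new)  [load 115/140]
  60 → roll 5  [load 110/140]
  135 → roll 7 (new)  [load 135/140]
  40 → roll 2  [load 135/140]
  20 → roll 3  [load 140/140]
  30 → roll 5  [load 140/140]
  30 → roll 8 (new)  [load 30/140]
8 paper rolls opened.

8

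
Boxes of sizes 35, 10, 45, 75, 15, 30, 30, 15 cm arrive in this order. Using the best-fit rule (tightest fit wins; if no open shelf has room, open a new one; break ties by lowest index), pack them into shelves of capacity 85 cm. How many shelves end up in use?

  35 → shelf 1 (new)  [load 35/85]
  10 → shelf 1  [load 45/85]
  45 → shelf 2 (new)  [load 45/85]
  75 → shelf 3 (new)  [load 75/85]
  15 → shelf 1  [load 60/85]
  30 → shelf 2  [load 75/85]
  30 → shelf 4 (new)  [load 30/85]
  15 → shelf 1  [load 75/85]
4 shelves opened.

4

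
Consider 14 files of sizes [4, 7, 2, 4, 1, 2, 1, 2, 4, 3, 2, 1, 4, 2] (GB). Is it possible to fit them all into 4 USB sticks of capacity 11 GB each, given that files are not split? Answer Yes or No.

Yes

A valid assignment using 4 USB sticks:
  USB stick 1: 7 + 4 = 11
  USB stick 2: 4 + 4 + 3 = 11
  USB stick 3: 4 + 2 + 2 + 2 + 1 = 11
  USB stick 4: 2 + 2 + 1 + 1 = 6
Every load is within 11 GB, so 4 USB sticks suffice.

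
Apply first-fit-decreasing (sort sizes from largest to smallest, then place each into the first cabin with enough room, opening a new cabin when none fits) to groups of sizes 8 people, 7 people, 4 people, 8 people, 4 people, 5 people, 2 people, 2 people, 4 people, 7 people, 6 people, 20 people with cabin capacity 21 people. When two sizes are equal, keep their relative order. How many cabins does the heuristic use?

Sorted descending: 20, 8, 8, 7, 7, 6, 5, 4, 4, 4, 2, 2.
  20 → cabin 1 (new)  [load 20/21]
  8 → cabin 2 (new)  [load 8/21]
  8 → cabin 2  [load 16/21]
  7 → cabin 3 (new)  [load 7/21]
  7 → cabin 3  [load 14/21]
  6 → cabin 3  [load 20/21]
  5 → cabin 2  [load 21/21]
  4 → cabin 4 (new)  [load 4/21]
  4 → cabin 4  [load 8/21]
  4 → cabin 4  [load 12/21]
  2 → cabin 4  [load 14/21]
  2 → cabin 4  [load 16/21]
4 cabins opened.

4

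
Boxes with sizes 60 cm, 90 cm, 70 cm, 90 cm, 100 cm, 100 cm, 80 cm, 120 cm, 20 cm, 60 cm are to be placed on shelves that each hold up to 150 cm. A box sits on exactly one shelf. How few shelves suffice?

6

Total = 120 + 100 + 100 + 90 + 90 + 80 + 70 + 60 + 60 + 20 = 790 cm.
Lower bound: ⌈790/150⌉ = 6 shelves.
A packing using 6 shelves:
  shelf 1: 120 + 20 = 140
  shelf 2: 100 = 100
  shelf 3: 100 = 100
  shelf 4: 90 + 60 = 150
  shelf 5: 90 + 60 = 150
  shelf 6: 80 + 70 = 150
This matches the lower bound, so 6 is optimal.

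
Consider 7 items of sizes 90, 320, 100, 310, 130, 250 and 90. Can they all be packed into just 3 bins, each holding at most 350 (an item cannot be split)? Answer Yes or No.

No

Total = 1290; ⌈1290/350⌉ = 4.
At least 4 bins are required, but only 3 are allowed.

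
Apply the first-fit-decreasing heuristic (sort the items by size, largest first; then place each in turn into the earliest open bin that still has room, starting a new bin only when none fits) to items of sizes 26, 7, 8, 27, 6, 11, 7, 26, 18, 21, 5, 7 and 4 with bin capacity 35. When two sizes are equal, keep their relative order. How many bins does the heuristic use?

6

Sorted descending: 27, 26, 26, 21, 18, 11, 8, 7, 7, 7, 6, 5, 4.
  27 → bin 1 (new)  [load 27/35]
  26 → bin 2 (new)  [load 26/35]
  26 → bin 3 (new)  [load 26/35]
  21 → bin 4 (new)  [load 21/35]
  18 → bin 5 (new)  [load 18/35]
  11 → bin 4  [load 32/35]
  8 → bin 1  [load 35/35]
  7 → bin 2  [load 33/35]
  7 → bin 3  [load 33/35]
  7 → bin 5  [load 25/35]
  6 → bin 5  [load 31/35]
  5 → bin 6 (new)  [load 5/35]
  4 → bin 5  [load 35/35]
6 bins opened.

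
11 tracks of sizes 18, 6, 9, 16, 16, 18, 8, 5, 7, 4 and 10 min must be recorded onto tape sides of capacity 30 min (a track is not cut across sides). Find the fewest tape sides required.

4

Total = 18 + 18 + 16 + 16 + 10 + 9 + 8 + 7 + 6 + 5 + 4 = 117 min.
Lower bound: ⌈117/30⌉ = 4 tape sides.
A packing using 4 tape sides:
  side 1: 18 + 10 = 28
  side 2: 18 + 8 + 4 = 30
  side 3: 16 + 9 + 5 = 30
  side 4: 16 + 7 + 6 = 29
This matches the lower bound, so 4 is optimal.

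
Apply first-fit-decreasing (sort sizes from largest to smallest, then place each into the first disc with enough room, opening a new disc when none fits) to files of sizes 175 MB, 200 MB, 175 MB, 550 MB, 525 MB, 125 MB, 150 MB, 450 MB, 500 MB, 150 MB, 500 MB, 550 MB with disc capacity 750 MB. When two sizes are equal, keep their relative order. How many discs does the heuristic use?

6

Sorted descending: 550, 550, 525, 500, 500, 450, 200, 175, 175, 150, 150, 125.
  550 → disc 1 (new)  [load 550/750]
  550 → disc 2 (new)  [load 550/750]
  525 → disc 3 (new)  [load 525/750]
  500 → disc 4 (new)  [load 500/750]
  500 → disc 5 (new)  [load 500/750]
  450 → disc 6 (new)  [load 450/750]
  200 → disc 1  [load 750/750]
  175 → disc 2  [load 725/750]
  175 → disc 3  [load 700/750]
  150 → disc 4  [load 650/750]
  150 → disc 5  [load 650/750]
  125 → disc 6  [load 575/750]
6 discs opened.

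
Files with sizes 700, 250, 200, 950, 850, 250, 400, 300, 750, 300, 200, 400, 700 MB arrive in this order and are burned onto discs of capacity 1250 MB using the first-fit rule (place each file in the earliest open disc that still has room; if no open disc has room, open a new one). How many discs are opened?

  700 → disc 1 (new)  [load 700/1250]
  250 → disc 1  [load 950/1250]
  200 → disc 1  [load 1150/1250]
  950 → disc 2 (new)  [load 950/1250]
  850 → disc 3 (new)  [load 850/1250]
  250 → disc 2  [load 1200/1250]
  400 → disc 3  [load 1250/1250]
  300 → disc 4 (new)  [load 300/1250]
  750 → disc 4  [load 1050/1250]
  300 → disc 5 (new)  [load 300/1250]
  200 → disc 4  [load 1250/1250]
  400 → disc 5  [load 700/1250]
  700 → disc 6 (new)  [load 700/1250]
6 discs opened.

6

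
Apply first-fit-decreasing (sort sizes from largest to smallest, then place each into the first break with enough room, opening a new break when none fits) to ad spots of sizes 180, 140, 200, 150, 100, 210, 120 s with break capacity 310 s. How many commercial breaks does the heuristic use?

Sorted descending: 210, 200, 180, 150, 140, 120, 100.
  210 → break 1 (new)  [load 210/310]
  200 → break 2 (new)  [load 200/310]
  180 → break 3 (new)  [load 180/310]
  150 → break 4 (new)  [load 150/310]
  140 → break 4  [load 290/310]
  120 → break 3  [load 300/310]
  100 → break 1  [load 310/310]
4 commercial breaks opened.

4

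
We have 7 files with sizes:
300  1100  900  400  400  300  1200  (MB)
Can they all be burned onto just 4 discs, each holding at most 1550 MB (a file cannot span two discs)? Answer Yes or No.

A valid assignment using 4 discs:
  disc 1: 1200 + 300 = 1500
  disc 2: 1100 + 400 = 1500
  disc 3: 900 + 400 = 1300
  disc 4: 300 = 300
Every load is within 1550 MB, so 4 discs suffice.

Yes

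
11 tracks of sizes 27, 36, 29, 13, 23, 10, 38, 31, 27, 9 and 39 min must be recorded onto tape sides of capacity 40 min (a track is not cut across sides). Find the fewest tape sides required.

Total = 39 + 38 + 36 + 31 + 29 + 27 + 27 + 23 + 13 + 10 + 9 = 282 min.
Lower bound: ⌈282/40⌉ = 8 tape sides.
A packing using 8 tape sides:
  side 1: 39 = 39
  side 2: 38 = 38
  side 3: 36 = 36
  side 4: 31 + 9 = 40
  side 5: 29 + 10 = 39
  side 6: 27 + 13 = 40
  side 7: 27 = 27
  side 8: 23 = 23
This matches the lower bound, so 8 is optimal.

8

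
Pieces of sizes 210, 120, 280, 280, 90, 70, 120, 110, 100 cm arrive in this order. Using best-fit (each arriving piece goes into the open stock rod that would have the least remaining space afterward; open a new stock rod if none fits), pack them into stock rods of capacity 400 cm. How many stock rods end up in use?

  210 → stock rod 1 (new)  [load 210/400]
  120 → stock rod 1  [load 330/400]
  280 → stock rod 2 (new)  [load 280/400]
  280 → stock rod 3 (new)  [load 280/400]
  90 → stock rod 2  [load 370/400]
  70 → stock rod 1  [load 400/400]
  120 → stock rod 3  [load 400/400]
  110 → stock rod 4 (new)  [load 110/400]
  100 → stock rod 4  [load 210/400]
4 stock rods opened.

4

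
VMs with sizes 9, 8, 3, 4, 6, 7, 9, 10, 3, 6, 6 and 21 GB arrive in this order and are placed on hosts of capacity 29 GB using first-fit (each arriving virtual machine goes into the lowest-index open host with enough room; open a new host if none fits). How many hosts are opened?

  9 → host 1 (new)  [load 9/29]
  8 → host 1  [load 17/29]
  3 → host 1  [load 20/29]
  4 → host 1  [load 24/29]
  6 → host 2 (new)  [load 6/29]
  7 → host 2  [load 13/29]
  9 → host 2  [load 22/29]
  10 → host 3 (new)  [load 10/29]
  3 → host 1  [load 27/29]
  6 → host 2  [load 28/29]
  6 → host 3  [load 16/29]
  21 → host 4 (new)  [load 21/29]
4 hosts opened.

4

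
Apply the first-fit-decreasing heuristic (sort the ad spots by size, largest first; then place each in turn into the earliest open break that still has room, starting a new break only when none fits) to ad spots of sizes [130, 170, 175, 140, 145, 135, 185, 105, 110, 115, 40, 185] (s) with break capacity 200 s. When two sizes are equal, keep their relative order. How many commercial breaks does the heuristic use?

11

Sorted descending: 185, 185, 175, 170, 145, 140, 135, 130, 115, 110, 105, 40.
  185 → break 1 (new)  [load 185/200]
  185 → break 2 (new)  [load 185/200]
  175 → break 3 (new)  [load 175/200]
  170 → break 4 (new)  [load 170/200]
  145 → break 5 (new)  [load 145/200]
  140 → break 6 (new)  [load 140/200]
  135 → break 7 (new)  [load 135/200]
  130 → break 8 (new)  [load 130/200]
  115 → break 9 (new)  [load 115/200]
  110 → break 10 (new)  [load 110/200]
  105 → break 11 (new)  [load 105/200]
  40 → break 5  [load 185/200]
11 commercial breaks opened.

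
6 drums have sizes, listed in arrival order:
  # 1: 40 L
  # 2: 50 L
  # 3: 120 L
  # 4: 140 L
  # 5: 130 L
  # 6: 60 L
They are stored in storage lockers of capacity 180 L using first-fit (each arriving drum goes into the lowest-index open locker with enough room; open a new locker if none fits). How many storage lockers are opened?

  40 → locker 1 (new)  [load 40/180]
  50 → locker 1  [load 90/180]
  120 → locker 2 (new)  [load 120/180]
  140 → locker 3 (new)  [load 140/180]
  130 → locker 4 (new)  [load 130/180]
  60 → locker 1  [load 150/180]
4 storage lockers opened.

4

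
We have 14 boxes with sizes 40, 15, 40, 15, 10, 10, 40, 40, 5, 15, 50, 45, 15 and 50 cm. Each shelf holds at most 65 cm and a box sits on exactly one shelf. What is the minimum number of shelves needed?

Total = 50 + 50 + 45 + 40 + 40 + 40 + 40 + 15 + 15 + 15 + 15 + 10 + 10 + 5 = 390 cm.
Lower bound: ⌈390/65⌉ = 6 shelves.
Also, 7 boxes each exceed 65/2 cm, and no two of those can share a shelf, so at least 7 shelves are needed.
A packing using 7 shelves:
  shelf 1: 50 + 15 = 65
  shelf 2: 50 + 15 = 65
  shelf 3: 45 + 15 + 5 = 65
  shelf 4: 40 + 15 + 10 = 65
  shelf 5: 40 + 10 = 50
  shelf 6: 40 = 40
  shelf 7: 40 = 40
This matches the lower bound, so 7 is optimal.

7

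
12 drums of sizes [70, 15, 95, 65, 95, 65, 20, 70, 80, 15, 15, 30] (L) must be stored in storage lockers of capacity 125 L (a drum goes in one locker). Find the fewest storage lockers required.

7

Total = 95 + 95 + 80 + 70 + 70 + 65 + 65 + 30 + 20 + 15 + 15 + 15 = 635 L.
Lower bound: ⌈635/125⌉ = 6 storage lockers.
Also, 7 drums each exceed 125/2 L, and no two of those can share a locker, so at least 7 storage lockers are needed.
A packing using 7 storage lockers:
  locker 1: 95 + 30 = 125
  locker 2: 95 + 20 = 115
  locker 3: 80 + 15 + 15 + 15 = 125
  locker 4: 70 = 70
  locker 5: 70 = 70
  locker 6: 65 = 65
  locker 7: 65 = 65
This matches the lower bound, so 7 is optimal.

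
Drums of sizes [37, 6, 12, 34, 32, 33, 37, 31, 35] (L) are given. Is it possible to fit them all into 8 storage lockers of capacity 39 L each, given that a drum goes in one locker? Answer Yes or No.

A valid assignment using 8 storage lockers:
  locker 1: 37 = 37
  locker 2: 37 = 37
  locker 3: 35 = 35
  locker 4: 34 = 34
  locker 5: 33 + 6 = 39
  locker 6: 32 = 32
  locker 7: 31 = 31
  locker 8: 12 = 12
Every load is within 39 L, so 8 storage lockers suffice.

Yes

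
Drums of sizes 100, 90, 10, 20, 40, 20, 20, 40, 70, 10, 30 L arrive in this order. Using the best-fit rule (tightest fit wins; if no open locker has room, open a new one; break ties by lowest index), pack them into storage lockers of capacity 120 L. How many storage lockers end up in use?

4

  100 → locker 1 (new)  [load 100/120]
  90 → locker 2 (new)  [load 90/120]
  10 → locker 1  [load 110/120]
  20 → locker 2  [load 110/120]
  40 → locker 3 (new)  [load 40/120]
  20 → locker 3  [load 60/120]
  20 → locker 3  [load 80/120]
  40 → locker 3  [load 120/120]
  70 → locker 4 (new)  [load 70/120]
  10 → locker 1  [load 120/120]
  30 → locker 4  [load 100/120]
4 storage lockers opened.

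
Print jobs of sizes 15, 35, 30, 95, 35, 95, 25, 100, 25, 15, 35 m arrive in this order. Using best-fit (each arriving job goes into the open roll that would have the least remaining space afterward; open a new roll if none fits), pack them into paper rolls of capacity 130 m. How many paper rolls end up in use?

4

  15 → roll 1 (new)  [load 15/130]
  35 → roll 1  [load 50/130]
  30 → roll 1  [load 80/130]
  95 → roll 2 (new)  [load 95/130]
  35 → roll 2  [load 130/130]
  95 → roll 3 (new)  [load 95/130]
  25 → roll 3  [load 120/130]
  100 → roll 4 (new)  [load 100/130]
  25 → roll 4  [load 125/130]
  15 → roll 1  [load 95/130]
  35 → roll 1  [load 130/130]
4 paper rolls opened.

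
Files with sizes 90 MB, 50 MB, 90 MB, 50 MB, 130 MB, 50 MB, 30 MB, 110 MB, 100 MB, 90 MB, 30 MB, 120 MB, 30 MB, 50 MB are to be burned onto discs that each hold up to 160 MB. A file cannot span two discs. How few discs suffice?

7

Total = 130 + 120 + 110 + 100 + 90 + 90 + 90 + 50 + 50 + 50 + 50 + 30 + 30 + 30 = 1020 MB.
Lower bound: ⌈1020/160⌉ = 7 discs.
A packing using 7 discs:
  disc 1: 130 + 30 = 160
  disc 2: 120 + 30 = 150
  disc 3: 110 + 50 = 160
  disc 4: 100 + 50 = 150
  disc 5: 90 + 50 = 140
  disc 6: 90 + 50 = 140
  disc 7: 90 + 30 = 120
This matches the lower bound, so 7 is optimal.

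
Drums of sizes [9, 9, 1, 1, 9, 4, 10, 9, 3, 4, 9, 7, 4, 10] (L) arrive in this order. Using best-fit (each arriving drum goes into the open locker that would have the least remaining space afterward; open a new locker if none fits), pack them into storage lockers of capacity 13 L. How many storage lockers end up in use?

  9 → locker 1 (new)  [load 9/13]
  9 → locker 2 (new)  [load 9/13]
  1 → locker 1  [load 10/13]
  1 → locker 1  [load 11/13]
  9 → locker 3 (new)  [load 9/13]
  4 → locker 2  [load 13/13]
  10 → locker 4 (new)  [load 10/13]
  9 → locker 5 (new)  [load 9/13]
  3 → locker 4  [load 13/13]
  4 → locker 3  [load 13/13]
  9 → locker 6 (new)  [load 9/13]
  7 → locker 7 (new)  [load 7/13]
  4 → locker 5  [load 13/13]
  10 → locker 8 (new)  [load 10/13]
8 storage lockers opened.

8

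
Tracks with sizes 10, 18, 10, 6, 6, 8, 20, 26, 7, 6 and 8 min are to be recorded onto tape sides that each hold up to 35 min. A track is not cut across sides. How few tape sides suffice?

4

Total = 26 + 20 + 18 + 10 + 10 + 8 + 8 + 7 + 6 + 6 + 6 = 125 min.
Lower bound: ⌈125/35⌉ = 4 tape sides.
A packing using 4 tape sides:
  side 1: 26 + 8 = 34
  side 2: 20 + 10 = 30
  side 3: 18 + 10 + 7 = 35
  side 4: 8 + 6 + 6 + 6 = 26
This matches the lower bound, so 4 is optimal.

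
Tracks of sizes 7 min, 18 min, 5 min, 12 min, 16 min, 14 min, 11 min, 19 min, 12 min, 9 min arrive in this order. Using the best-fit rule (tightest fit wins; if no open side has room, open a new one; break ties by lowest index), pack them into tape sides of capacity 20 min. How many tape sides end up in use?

  7 → side 1 (new)  [load 7/20]
  18 → side 2 (new)  [load 18/20]
  5 → side 1  [load 12/20]
  12 → side 3 (new)  [load 12/20]
  16 → side 4 (new)  [load 16/20]
  14 → side 5 (new)  [load 14/20]
  11 → side 6 (new)  [load 11/20]
  19 → side 7 (new)  [load 19/20]
  12 → side 8 (new)  [load 12/20]
  9 → side 6  [load 20/20]
8 tape sides opened.

8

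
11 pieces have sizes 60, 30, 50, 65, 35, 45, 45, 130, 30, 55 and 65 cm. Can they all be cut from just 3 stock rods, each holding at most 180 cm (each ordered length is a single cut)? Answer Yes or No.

No

Total = 610 cm; ⌈610/180⌉ = 4.
At least 4 stock rods are required, but only 3 are allowed.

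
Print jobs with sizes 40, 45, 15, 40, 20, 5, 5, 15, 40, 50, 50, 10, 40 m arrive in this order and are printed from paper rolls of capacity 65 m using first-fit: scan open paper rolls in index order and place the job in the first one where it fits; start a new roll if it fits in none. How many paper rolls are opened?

7

  40 → roll 1 (new)  [load 40/65]
  45 → roll 2 (new)  [load 45/65]
  15 → roll 1  [load 55/65]
  40 → roll 3 (new)  [load 40/65]
  20 → roll 2  [load 65/65]
  5 → roll 1  [load 60/65]
  5 → roll 1  [load 65/65]
  15 → roll 3  [load 55/65]
  40 → roll 4 (new)  [load 40/65]
  50 → roll 5 (new)  [load 50/65]
  50 → roll 6 (new)  [load 50/65]
  10 → roll 3  [load 65/65]
  40 → roll 7 (new)  [load 40/65]
7 paper rolls opened.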